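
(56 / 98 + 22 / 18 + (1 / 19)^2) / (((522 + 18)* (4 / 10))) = 5107 / 614061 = 0.01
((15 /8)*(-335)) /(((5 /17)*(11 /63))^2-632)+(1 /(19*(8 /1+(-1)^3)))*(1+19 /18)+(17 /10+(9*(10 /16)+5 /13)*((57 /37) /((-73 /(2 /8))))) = 13053459261316786789 /4875018602644401120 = 2.68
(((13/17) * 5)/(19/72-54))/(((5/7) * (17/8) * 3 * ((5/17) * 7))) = -0.01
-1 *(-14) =14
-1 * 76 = -76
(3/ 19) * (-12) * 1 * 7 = -252/ 19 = -13.26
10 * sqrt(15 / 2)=5 * sqrt(30)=27.39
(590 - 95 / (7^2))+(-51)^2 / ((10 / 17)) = 2454783 / 490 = 5009.76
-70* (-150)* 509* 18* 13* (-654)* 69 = -56435162238000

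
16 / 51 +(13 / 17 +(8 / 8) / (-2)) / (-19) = 581 / 1938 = 0.30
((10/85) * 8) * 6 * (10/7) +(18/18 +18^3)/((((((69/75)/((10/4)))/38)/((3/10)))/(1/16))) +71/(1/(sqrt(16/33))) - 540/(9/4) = 284 * sqrt(33)/33 +968817375/87584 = 11111.02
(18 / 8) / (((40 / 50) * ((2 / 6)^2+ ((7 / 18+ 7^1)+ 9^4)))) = 15 / 35032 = 0.00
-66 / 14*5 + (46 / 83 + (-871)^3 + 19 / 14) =-767822098551 / 1162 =-660776332.66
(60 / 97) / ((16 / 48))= 180 / 97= 1.86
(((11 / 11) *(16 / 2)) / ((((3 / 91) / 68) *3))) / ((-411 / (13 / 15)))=-643552 / 55485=-11.60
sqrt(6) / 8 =0.31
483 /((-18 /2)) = -161 /3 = -53.67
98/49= 2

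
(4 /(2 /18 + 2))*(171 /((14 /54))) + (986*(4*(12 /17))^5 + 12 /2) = 104184560598 /584647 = 178200.80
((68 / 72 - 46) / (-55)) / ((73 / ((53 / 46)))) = 42983 / 3324420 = 0.01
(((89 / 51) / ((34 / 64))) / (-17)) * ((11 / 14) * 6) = -31328 / 34391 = -0.91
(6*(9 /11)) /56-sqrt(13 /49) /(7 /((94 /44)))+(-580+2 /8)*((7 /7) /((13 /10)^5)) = -17846275089 /114358244-47*sqrt(13) /1078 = -156.21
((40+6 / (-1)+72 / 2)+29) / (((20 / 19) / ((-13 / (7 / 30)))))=-73359 / 14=-5239.93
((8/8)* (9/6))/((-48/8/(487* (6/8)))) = -1461/16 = -91.31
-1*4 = -4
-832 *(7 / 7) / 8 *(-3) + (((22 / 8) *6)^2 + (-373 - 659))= -1791 / 4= -447.75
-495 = -495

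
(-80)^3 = -512000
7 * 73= 511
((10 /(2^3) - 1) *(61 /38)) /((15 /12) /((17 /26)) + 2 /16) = 1037 /5263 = 0.20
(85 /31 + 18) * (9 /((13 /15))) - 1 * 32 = 73909 /403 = 183.40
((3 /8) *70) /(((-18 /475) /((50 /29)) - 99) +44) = -1246875 /2613544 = -0.48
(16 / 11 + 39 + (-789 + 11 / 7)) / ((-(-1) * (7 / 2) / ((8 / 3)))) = -920272 / 1617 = -569.12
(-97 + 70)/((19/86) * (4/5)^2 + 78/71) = -2060775/94642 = -21.77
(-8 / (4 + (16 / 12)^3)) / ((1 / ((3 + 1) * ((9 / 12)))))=-162 / 43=-3.77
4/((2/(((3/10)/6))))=1/10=0.10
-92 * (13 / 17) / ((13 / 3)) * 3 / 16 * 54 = -5589 / 34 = -164.38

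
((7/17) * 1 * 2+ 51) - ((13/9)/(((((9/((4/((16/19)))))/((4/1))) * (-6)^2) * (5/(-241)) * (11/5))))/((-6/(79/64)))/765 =488310057047/9422645760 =51.82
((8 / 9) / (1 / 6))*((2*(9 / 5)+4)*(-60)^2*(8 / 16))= 72960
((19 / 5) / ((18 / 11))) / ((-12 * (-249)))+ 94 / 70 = 2529311 / 1882440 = 1.34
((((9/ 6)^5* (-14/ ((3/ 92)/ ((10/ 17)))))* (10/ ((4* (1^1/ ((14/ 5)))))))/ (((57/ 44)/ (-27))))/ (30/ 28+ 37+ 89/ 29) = 36691896780/ 5395069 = 6801.01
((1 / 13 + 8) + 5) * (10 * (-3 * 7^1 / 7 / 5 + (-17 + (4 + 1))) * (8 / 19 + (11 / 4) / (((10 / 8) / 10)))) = -9124920 / 247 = -36943.00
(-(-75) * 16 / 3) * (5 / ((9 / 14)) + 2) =35200 / 9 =3911.11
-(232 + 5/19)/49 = -4413/931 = -4.74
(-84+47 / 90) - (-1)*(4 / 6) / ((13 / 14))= -96829 / 1170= -82.76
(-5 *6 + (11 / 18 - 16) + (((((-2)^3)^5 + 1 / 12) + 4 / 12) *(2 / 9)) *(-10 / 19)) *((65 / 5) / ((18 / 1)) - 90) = -6244064387 / 18468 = -338101.82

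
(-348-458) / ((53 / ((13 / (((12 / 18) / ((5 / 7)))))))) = -78585 / 371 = -211.82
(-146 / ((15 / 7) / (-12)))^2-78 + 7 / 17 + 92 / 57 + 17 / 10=32383761287 / 48450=668395.49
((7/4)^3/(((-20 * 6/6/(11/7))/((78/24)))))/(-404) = 7007/2068480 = 0.00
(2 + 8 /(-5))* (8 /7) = 16 /35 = 0.46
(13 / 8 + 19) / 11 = 15 / 8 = 1.88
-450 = -450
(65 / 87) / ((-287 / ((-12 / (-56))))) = -65 / 116522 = -0.00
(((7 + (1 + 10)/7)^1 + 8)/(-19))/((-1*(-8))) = -29/266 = -0.11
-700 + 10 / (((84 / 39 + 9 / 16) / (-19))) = -87004 / 113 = -769.95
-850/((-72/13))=5525/36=153.47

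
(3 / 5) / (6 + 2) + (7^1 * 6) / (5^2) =351 / 200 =1.76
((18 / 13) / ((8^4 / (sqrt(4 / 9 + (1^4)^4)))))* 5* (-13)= -15* sqrt(13) / 2048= -0.03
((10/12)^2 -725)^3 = -17728539171875/46656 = -379984121.48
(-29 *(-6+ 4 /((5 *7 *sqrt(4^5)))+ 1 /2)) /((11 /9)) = 401679 /3080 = 130.42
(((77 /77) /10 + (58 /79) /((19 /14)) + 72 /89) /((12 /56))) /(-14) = -645663 /1335890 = -0.48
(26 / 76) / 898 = 13 / 34124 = 0.00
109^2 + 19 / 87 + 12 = 1034710 / 87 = 11893.22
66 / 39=22 / 13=1.69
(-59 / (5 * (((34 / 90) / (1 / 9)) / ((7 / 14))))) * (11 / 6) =-649 / 204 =-3.18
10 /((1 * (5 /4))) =8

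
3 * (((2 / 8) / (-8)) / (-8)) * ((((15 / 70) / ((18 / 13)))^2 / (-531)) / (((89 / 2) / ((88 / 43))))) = -1859 / 76473379584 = -0.00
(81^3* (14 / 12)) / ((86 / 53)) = 382101.96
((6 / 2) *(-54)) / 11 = -162 / 11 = -14.73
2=2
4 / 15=0.27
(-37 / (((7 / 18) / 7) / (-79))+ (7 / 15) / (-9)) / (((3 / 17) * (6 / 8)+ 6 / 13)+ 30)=6278948572 / 3651075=1719.75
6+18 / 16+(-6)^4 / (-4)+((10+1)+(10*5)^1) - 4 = -2079 / 8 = -259.88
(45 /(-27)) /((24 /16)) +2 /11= -92 /99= -0.93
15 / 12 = 5 / 4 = 1.25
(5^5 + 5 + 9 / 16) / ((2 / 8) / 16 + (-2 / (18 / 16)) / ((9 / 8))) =-16228836 / 8111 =-2000.84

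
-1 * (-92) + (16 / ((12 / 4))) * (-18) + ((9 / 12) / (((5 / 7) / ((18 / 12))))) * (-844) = -13333 / 10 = -1333.30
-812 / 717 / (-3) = 812 / 2151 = 0.38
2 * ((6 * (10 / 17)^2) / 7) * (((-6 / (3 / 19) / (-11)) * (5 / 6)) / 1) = 38000 / 22253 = 1.71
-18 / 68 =-9 / 34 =-0.26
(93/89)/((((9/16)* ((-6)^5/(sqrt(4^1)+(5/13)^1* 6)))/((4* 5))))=-17360/843453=-0.02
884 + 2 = 886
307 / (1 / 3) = 921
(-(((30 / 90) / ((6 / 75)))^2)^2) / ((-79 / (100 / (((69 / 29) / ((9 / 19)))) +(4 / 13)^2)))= 144266796875 / 1890341388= 76.32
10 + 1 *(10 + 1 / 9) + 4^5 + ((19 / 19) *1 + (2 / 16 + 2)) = 75401 / 72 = 1047.24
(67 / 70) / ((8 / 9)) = 603 / 560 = 1.08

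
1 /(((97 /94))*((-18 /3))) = -47 /291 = -0.16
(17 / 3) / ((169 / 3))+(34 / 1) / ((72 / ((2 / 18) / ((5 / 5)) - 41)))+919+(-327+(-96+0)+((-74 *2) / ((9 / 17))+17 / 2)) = 5632651 / 27378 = 205.74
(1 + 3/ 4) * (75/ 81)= 175/ 108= 1.62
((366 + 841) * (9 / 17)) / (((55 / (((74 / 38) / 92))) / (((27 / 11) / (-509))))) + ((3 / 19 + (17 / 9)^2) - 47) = -1886863980301 / 43601316660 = -43.28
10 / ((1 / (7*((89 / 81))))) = 6230 / 81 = 76.91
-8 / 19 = -0.42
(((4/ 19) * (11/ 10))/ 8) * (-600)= -330/ 19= -17.37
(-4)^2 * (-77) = -1232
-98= -98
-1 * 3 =-3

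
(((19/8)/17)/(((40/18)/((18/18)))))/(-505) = -171/1373600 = -0.00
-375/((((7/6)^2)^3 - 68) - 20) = 17496000/3988079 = 4.39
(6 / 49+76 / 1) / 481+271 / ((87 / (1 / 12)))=0.42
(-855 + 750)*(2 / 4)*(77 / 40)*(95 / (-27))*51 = 870485 / 48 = 18135.10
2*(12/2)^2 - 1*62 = 10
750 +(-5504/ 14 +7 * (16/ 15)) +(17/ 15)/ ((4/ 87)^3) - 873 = 74943553/ 6720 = 11152.31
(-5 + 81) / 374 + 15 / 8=3109 / 1496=2.08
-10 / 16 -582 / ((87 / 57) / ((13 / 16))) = -36011 / 116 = -310.44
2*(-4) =-8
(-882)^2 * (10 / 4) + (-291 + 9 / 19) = 36945870 / 19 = 1944519.47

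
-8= -8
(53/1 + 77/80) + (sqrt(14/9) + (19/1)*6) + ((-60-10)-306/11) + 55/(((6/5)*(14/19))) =133.59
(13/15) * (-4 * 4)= -208/15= -13.87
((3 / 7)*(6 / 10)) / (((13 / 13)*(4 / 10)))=9 / 14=0.64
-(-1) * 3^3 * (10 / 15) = 18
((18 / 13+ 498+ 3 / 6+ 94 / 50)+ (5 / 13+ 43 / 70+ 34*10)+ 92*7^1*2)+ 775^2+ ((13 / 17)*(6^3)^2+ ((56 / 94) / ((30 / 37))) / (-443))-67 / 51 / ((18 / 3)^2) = 55522825993385267 / 86967234900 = 638433.84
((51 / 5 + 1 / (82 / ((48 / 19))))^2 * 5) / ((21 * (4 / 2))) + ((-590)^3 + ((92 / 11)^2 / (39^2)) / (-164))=-1605622880446496241173 / 7817853713670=-205378987.54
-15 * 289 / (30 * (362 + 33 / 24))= -68 / 171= -0.40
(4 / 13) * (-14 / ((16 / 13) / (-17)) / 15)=119 / 30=3.97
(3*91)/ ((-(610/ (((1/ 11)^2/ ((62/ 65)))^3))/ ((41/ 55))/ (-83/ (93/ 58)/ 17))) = 98650979245/ 149301549440858936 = 0.00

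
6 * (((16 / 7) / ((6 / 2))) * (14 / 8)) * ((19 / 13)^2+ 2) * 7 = 39144 / 169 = 231.62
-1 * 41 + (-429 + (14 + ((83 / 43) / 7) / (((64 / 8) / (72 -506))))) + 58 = -412.96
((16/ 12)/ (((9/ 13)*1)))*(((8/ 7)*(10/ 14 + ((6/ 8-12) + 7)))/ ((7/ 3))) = -1144/ 343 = -3.34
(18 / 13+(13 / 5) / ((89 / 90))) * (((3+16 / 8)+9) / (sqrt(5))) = 65016 * sqrt(5) / 5785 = 25.13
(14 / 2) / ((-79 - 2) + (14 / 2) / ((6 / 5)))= -42 / 451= -0.09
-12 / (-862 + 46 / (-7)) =21 / 1520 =0.01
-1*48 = -48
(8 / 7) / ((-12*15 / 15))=-2 / 21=-0.10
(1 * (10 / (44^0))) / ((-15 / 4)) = -8 / 3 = -2.67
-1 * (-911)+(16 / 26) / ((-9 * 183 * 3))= 58516255 / 64233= 911.00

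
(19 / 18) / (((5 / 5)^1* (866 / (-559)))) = -10621 / 15588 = -0.68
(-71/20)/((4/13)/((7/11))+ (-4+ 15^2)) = -6461/403100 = -0.02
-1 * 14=-14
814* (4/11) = 296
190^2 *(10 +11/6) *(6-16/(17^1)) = 110213300/51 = 2161045.10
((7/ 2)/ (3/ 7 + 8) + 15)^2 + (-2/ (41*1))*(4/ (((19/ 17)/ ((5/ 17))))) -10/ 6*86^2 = -393383612503/ 32540388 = -12089.09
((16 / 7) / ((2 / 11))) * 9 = 792 / 7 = 113.14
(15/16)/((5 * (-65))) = -0.00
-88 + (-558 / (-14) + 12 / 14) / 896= -551651 / 6272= -87.95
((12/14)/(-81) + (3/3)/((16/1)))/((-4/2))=-157/6048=-0.03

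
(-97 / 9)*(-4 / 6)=194 / 27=7.19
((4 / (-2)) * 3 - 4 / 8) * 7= -91 / 2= -45.50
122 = 122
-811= -811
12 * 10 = 120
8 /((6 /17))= 68 /3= 22.67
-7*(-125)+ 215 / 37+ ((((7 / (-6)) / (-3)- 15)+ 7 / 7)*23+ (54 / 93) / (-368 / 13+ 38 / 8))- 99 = 11854829849 / 25291350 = 468.73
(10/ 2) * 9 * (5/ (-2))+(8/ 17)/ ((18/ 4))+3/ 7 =-239833/ 2142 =-111.97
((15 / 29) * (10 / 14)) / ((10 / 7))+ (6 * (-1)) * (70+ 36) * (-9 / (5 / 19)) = 6307923 / 290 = 21751.46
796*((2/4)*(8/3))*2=6368/3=2122.67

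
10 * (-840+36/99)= -92360/11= -8396.36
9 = 9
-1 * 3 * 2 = -6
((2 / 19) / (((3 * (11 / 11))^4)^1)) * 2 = 4 / 1539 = 0.00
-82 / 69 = -1.19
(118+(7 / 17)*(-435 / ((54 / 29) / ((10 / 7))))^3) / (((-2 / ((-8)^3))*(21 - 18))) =-2379274939980544 / 1821771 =-1306023062.16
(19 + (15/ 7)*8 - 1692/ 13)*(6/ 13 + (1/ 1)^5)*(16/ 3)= -2600720/ 3549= -732.80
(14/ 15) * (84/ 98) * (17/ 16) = 17/ 20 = 0.85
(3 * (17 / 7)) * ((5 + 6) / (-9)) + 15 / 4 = -433 / 84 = -5.15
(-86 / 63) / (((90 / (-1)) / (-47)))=-2021 / 2835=-0.71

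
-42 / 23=-1.83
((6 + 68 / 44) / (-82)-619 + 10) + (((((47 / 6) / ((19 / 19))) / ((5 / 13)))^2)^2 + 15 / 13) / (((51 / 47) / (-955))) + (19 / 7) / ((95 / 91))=-7335346139775514591 / 48440106000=-151431256.98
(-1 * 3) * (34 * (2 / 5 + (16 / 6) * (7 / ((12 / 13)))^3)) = -64075567 / 540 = -118658.46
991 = 991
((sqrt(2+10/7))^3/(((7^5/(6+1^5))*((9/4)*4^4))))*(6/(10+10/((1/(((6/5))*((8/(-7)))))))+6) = 19*sqrt(42)/6117748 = 0.00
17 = 17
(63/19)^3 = 250047/6859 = 36.46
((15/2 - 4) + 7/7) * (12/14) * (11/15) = 99/35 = 2.83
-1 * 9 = -9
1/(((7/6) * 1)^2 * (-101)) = -36/4949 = -0.01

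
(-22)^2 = 484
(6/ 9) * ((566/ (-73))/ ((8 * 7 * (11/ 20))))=-0.17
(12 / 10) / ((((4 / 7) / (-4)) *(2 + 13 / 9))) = -378 / 155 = -2.44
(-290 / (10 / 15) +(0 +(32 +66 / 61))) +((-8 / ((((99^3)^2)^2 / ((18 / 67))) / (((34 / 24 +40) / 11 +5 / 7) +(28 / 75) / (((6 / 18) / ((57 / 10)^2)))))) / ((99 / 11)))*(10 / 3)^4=-27243409832692233577694189590456457 / 67783497156839182944052695863457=-401.92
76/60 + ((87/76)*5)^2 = 2948119/86640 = 34.03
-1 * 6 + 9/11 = -5.18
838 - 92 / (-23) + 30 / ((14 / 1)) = 5909 / 7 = 844.14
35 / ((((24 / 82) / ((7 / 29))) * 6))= 10045 / 2088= 4.81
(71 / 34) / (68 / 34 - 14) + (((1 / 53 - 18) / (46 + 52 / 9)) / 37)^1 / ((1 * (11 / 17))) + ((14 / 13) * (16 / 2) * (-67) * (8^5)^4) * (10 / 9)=-59136779993177168344951080835391 / 79974396216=-739446407741006812641.56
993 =993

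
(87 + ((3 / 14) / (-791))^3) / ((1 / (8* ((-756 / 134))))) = -6380086545924894 / 1624801581893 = -3926.69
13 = 13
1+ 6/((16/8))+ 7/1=11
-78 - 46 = -124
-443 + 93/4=-1679/4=-419.75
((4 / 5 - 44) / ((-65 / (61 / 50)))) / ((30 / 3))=3294 / 40625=0.08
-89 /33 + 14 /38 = -1460 /627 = -2.33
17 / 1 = 17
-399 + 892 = 493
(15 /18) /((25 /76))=38 /15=2.53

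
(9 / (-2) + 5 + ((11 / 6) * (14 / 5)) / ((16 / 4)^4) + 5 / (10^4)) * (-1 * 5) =-49973 / 19200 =-2.60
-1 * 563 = -563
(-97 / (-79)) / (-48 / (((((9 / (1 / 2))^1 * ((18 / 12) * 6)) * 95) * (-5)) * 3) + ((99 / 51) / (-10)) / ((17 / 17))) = -126890550 / 20039377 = -6.33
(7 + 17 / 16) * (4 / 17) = 129 / 68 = 1.90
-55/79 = -0.70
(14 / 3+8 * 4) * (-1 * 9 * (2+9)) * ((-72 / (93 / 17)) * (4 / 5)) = 1184832 / 31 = 38220.39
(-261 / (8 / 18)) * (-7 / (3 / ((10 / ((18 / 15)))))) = 45675 / 4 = 11418.75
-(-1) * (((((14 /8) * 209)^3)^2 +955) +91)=9805414491408147825 /4096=2393900022316442.34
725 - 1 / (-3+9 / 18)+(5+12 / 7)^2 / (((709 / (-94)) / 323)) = -209342683 / 173705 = -1205.16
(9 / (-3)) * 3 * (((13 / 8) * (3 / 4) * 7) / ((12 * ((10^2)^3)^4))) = -819 / 128000000000000000000000000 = -0.00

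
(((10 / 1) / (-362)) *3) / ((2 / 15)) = -225 / 362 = -0.62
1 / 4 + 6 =25 / 4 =6.25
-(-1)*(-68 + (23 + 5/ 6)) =-265/ 6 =-44.17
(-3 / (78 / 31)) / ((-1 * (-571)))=-31 / 14846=-0.00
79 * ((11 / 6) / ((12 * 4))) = 869 / 288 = 3.02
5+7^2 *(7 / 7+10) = 544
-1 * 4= -4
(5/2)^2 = 25/4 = 6.25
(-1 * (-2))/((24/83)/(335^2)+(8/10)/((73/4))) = 679971275/14904356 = 45.62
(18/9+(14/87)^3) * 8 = 10558000/658503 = 16.03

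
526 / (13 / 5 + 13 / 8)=21040 / 169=124.50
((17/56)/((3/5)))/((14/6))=85/392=0.22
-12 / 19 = -0.63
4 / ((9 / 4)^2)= 0.79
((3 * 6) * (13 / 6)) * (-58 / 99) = -754 / 33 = -22.85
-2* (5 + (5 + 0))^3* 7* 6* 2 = -168000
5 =5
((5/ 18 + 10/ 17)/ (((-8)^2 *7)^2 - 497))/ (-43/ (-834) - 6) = -36835/ 50654573277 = -0.00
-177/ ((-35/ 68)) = 12036/ 35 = 343.89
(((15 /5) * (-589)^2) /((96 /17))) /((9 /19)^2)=2129054177 /2592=821394.36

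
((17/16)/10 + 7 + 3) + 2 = 1937/160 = 12.11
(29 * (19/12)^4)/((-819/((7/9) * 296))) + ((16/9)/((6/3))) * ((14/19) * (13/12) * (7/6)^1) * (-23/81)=-2669043859/51858144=-51.47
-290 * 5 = -1450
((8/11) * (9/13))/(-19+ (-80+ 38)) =-72/8723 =-0.01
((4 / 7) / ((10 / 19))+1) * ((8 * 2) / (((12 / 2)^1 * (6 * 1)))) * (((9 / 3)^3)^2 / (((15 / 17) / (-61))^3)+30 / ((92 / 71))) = -223286402.32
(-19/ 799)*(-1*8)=152/ 799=0.19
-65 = -65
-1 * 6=-6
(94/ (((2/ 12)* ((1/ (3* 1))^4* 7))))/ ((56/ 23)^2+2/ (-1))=12083418/ 7273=1661.41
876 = 876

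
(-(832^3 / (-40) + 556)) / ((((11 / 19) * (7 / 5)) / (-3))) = -4103345412 / 77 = -53290200.16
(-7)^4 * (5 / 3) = 12005 / 3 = 4001.67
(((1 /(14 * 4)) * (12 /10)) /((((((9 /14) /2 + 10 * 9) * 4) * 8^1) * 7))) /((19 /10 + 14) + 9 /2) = 1 /19260864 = 0.00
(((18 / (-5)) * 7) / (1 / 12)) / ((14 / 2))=-216 / 5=-43.20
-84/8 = -21/2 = -10.50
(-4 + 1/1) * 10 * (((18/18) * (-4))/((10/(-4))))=-48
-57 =-57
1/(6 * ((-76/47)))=-47/456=-0.10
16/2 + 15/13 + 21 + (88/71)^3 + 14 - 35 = 51450545/4652843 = 11.06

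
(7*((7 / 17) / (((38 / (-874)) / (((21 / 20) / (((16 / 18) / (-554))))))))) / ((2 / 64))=118003662 / 85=1388278.38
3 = 3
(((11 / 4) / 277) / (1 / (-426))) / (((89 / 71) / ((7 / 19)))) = -1164471 / 936814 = -1.24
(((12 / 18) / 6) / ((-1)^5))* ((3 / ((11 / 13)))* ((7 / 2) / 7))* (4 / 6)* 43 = -559 / 99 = -5.65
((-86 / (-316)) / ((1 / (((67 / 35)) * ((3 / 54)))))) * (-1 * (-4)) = 2881 / 24885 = 0.12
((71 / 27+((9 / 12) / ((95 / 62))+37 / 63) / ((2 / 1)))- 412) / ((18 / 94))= -1380028711 / 646380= -2135.01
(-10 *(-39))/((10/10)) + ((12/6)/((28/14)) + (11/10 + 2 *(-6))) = 3801/10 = 380.10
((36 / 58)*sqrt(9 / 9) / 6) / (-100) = -3 / 2900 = -0.00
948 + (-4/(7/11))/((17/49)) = 15808/17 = 929.88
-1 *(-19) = 19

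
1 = 1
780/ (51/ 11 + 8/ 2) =1716/ 19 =90.32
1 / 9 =0.11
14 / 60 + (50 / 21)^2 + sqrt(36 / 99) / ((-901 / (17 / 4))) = 5.90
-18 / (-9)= 2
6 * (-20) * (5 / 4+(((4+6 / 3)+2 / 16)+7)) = -1725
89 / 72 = 1.24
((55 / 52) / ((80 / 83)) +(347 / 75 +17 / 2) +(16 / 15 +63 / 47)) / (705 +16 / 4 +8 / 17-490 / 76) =15754561759 / 665969959200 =0.02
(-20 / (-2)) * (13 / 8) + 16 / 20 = 341 / 20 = 17.05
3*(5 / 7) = 2.14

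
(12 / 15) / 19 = 4 / 95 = 0.04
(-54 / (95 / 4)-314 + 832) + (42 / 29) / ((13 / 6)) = 18494678 / 35815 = 516.39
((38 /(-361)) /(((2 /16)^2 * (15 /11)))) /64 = -22 /285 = -0.08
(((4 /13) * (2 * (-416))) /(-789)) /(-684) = -64 /134919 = -0.00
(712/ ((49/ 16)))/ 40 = 1424/ 245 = 5.81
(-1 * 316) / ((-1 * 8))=79 / 2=39.50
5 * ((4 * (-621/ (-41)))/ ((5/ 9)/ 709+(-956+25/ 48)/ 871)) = -1104456150720/ 3996717761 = -276.34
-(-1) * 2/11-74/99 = -56/99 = -0.57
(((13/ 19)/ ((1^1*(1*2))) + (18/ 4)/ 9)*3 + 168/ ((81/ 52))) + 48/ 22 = 635176/ 5643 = 112.56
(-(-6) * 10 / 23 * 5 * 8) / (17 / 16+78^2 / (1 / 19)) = 0.00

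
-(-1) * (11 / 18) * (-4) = -22 / 9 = -2.44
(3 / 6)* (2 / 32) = 1 / 32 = 0.03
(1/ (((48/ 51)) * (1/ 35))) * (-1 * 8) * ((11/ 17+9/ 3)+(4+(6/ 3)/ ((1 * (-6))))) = -13055/ 6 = -2175.83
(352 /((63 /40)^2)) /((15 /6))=225280 /3969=56.76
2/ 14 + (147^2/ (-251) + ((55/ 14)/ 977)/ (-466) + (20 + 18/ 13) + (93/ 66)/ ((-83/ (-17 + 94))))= -113710499187269/ 1726249962892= -65.87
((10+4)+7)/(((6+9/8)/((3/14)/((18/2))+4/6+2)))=452/57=7.93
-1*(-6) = 6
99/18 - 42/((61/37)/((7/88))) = 9323/2684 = 3.47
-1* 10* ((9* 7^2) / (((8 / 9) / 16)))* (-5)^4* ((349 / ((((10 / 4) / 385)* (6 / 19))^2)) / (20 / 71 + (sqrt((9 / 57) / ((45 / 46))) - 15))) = 20757707078178262500* sqrt(13110) / 310995239 + 87072733951527338437500 / 310995239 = 287623273713905.46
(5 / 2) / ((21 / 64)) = 160 / 21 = 7.62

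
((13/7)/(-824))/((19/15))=-195/109592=-0.00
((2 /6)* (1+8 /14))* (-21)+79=68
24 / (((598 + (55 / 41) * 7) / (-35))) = -11480 / 8301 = -1.38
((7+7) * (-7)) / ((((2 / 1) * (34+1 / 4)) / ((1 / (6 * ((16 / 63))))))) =-1029 / 1096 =-0.94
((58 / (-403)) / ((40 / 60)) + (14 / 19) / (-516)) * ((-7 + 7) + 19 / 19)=-429295 / 1975506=-0.22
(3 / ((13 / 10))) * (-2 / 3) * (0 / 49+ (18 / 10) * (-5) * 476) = 85680 / 13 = 6590.77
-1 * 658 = -658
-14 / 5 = -2.80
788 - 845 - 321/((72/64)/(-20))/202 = -8711/303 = -28.75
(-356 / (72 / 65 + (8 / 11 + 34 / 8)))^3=-1055475345706496000 / 5270749309827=-200251.48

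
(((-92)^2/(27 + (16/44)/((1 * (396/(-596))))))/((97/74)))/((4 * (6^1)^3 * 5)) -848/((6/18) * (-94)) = 53426154971/1969966695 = 27.12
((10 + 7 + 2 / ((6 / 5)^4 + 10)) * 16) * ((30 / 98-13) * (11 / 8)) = -80568904 / 16807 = -4793.77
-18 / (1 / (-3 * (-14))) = -756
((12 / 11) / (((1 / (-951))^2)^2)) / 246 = 1635882337602 / 451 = 3627233564.53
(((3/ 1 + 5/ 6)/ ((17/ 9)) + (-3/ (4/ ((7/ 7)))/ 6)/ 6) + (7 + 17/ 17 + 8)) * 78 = 191035/ 136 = 1404.67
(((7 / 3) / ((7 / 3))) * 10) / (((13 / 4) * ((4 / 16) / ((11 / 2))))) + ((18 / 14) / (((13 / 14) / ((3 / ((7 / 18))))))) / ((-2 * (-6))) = 6241 / 91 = 68.58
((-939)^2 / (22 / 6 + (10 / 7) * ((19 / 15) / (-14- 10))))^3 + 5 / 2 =21939421485800361589347901 / 1482435250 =14799581624762607.06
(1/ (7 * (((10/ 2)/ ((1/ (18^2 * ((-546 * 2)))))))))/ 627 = -1/ 7764316560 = -0.00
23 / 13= 1.77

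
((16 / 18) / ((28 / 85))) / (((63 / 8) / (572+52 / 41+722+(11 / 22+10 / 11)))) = 795330040 / 1790019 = 444.31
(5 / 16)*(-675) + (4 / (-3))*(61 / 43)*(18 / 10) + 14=-689177 / 3440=-200.34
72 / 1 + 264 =336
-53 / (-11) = 53 / 11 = 4.82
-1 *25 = -25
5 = 5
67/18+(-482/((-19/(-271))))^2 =307117948099/6498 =47263457.69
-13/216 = -0.06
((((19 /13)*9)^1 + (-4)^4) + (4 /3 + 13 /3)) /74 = 5359 /1443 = 3.71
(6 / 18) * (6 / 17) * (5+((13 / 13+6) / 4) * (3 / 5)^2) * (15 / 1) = 1689 / 170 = 9.94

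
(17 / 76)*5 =85 / 76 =1.12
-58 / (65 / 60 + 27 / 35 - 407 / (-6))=-24360 / 29269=-0.83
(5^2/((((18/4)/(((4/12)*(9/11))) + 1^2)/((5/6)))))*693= 825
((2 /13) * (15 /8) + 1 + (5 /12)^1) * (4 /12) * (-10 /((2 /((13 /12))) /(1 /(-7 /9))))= 95 /24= 3.96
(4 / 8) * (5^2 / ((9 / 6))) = 25 / 3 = 8.33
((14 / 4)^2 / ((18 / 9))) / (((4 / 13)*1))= 637 / 32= 19.91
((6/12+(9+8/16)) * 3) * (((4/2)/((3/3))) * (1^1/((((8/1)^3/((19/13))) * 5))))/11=57/18304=0.00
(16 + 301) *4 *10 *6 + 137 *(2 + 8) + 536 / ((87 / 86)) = 6784246 / 87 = 77979.84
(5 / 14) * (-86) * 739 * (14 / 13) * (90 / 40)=-1429965 / 26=-54998.65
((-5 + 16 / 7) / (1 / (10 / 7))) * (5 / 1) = -950 / 49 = -19.39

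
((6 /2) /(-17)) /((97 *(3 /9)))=-9 /1649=-0.01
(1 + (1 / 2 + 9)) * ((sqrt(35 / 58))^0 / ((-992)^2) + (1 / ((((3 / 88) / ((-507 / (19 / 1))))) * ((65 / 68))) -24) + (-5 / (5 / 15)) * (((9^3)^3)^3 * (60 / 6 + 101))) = -190076417106790133505500950946916459573 / 186972160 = -1016602777155647843537246000000.00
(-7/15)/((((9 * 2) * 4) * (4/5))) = -7/864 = -0.01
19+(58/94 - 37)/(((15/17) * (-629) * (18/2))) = 99161/5217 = 19.01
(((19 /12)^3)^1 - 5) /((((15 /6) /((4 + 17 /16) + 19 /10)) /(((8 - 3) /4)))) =-992017 /276480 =-3.59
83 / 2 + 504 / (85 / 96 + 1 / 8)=104819 / 194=540.30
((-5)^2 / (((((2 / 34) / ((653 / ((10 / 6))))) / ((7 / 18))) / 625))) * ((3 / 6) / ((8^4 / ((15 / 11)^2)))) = 18212578125 / 1982464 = 9186.84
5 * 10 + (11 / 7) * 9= 449 / 7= 64.14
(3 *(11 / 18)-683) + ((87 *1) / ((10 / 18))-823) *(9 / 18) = -30431 / 30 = -1014.37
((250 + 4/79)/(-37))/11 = -19754/32153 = -0.61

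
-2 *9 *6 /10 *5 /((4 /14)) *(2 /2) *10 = -1890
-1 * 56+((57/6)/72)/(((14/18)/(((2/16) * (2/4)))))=-100333/1792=-55.99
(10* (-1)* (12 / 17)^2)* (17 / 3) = -480 / 17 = -28.24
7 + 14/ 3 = 35/ 3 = 11.67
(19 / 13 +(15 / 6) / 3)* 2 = 179 / 39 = 4.59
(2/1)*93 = 186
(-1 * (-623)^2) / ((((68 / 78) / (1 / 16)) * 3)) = -5045677 / 544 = -9275.14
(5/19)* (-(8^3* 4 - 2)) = -10230/19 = -538.42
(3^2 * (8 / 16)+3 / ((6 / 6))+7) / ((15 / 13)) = 377 / 30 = 12.57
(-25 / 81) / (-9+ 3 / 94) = 2350 / 68283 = 0.03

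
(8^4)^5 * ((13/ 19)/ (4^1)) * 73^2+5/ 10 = 39935471537324268978195/ 38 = 1050933461508533394163.03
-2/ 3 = -0.67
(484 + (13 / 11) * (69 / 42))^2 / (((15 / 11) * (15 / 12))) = 74670363 / 539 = 138535.00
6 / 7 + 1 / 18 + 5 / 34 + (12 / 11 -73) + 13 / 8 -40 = -10294175 / 94248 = -109.22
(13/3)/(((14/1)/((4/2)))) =0.62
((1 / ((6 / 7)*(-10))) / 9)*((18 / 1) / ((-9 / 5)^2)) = -35 / 486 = -0.07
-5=-5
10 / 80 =1 / 8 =0.12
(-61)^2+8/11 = 3721.73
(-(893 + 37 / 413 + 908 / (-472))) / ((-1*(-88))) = -736103 / 72688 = -10.13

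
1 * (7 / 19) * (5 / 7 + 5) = 40 / 19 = 2.11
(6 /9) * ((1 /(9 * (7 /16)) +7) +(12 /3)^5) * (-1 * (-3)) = 129938 /63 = 2062.51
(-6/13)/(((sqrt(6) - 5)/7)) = 42 *sqrt(6)/247+210/247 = 1.27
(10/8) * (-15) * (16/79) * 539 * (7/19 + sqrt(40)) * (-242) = 273919800/1501 + 78262800 * sqrt(10)/79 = 3315259.94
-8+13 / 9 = -59 / 9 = -6.56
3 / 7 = 0.43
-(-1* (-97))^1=-97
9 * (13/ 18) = 13/ 2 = 6.50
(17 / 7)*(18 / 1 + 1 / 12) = 527 / 12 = 43.92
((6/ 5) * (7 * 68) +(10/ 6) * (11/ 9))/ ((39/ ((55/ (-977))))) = -851257/ 1028781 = -0.83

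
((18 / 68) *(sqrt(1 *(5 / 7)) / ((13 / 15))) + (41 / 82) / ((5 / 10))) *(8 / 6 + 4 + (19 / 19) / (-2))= 1305 *sqrt(35) / 6188 + 29 / 6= 6.08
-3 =-3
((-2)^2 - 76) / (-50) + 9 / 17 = 837 / 425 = 1.97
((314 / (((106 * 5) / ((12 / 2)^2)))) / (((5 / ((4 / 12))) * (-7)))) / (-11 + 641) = -0.00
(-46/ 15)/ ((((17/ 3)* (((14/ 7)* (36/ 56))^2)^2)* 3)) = -110446/ 1673055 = -0.07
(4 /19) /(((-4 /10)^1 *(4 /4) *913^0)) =-10 /19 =-0.53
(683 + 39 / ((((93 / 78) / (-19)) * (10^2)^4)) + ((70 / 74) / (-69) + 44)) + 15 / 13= 37457676330290363 / 51442950000000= 728.14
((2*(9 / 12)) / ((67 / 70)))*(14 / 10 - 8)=-10.34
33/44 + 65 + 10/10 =267/4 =66.75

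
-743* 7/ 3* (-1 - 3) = 20804/ 3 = 6934.67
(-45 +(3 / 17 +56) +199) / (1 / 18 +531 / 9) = 64314 / 18071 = 3.56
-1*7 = -7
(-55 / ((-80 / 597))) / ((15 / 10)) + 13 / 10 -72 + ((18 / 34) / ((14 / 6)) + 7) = 210.15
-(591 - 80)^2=-261121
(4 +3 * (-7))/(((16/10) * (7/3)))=-255/56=-4.55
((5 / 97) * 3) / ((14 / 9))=135 / 1358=0.10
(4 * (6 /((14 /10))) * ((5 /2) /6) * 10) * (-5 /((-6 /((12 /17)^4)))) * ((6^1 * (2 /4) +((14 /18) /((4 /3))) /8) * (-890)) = -23629500000 /584647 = -40416.70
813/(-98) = -813/98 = -8.30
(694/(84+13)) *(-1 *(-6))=4164/97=42.93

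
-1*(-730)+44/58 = 21192/29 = 730.76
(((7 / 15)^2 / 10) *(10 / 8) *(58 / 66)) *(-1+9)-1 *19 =-139654 / 7425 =-18.81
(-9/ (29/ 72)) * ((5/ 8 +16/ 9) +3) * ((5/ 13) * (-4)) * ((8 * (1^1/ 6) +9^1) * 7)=5064780/ 377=13434.43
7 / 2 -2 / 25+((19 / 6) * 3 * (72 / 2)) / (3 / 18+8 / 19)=1960857 / 3350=585.33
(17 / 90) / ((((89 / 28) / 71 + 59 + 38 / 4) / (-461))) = -7789978 / 6132015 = -1.27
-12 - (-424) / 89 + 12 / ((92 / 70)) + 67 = 141027 / 2047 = 68.89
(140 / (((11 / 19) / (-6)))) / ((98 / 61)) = -69540 / 77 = -903.12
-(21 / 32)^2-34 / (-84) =-0.03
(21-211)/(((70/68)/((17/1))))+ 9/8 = -175649/56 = -3136.59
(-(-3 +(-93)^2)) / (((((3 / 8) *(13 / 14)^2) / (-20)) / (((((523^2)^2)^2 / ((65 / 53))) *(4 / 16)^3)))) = 83793326682969208972506803348 / 2197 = 38139884698666003173648980.00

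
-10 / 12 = -5 / 6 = -0.83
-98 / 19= -5.16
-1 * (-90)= 90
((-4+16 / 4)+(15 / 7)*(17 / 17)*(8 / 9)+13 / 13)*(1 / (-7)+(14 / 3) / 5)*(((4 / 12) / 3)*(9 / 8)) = 5063 / 17640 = 0.29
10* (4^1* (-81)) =-3240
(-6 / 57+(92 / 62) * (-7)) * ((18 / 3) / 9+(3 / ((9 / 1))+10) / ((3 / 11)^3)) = -85108900 / 15903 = -5351.75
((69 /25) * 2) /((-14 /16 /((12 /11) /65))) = -13248 /125125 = -0.11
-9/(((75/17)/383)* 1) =-19533/25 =-781.32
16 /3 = 5.33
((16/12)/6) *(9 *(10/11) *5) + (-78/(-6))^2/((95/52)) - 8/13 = 1371824/13585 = 100.98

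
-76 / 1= -76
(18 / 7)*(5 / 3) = 30 / 7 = 4.29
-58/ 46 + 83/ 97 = -904/ 2231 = -0.41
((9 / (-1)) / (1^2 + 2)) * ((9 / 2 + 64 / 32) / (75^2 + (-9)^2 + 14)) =-3 / 880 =-0.00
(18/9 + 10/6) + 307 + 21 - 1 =992/3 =330.67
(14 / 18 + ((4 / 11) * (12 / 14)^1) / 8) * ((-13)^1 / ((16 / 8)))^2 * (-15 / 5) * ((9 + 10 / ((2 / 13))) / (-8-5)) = 136123 / 231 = 589.28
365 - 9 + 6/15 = 1782/5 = 356.40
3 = 3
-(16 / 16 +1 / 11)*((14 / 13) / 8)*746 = -15666 / 143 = -109.55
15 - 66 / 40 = 267 / 20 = 13.35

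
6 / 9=0.67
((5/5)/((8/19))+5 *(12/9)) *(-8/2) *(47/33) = -10199/198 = -51.51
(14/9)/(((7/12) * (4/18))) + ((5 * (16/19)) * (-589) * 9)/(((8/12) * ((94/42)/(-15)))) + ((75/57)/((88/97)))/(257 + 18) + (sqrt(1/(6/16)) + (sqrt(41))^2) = 2 * sqrt(6)/3 + 194011529431/864424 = 224441.87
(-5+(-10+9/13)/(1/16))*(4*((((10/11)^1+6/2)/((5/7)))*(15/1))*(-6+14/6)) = 2409204/13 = 185323.38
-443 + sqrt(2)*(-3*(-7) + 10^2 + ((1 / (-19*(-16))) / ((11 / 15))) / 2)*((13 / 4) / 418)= -443 + 10520419*sqrt(2) / 11182336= -441.67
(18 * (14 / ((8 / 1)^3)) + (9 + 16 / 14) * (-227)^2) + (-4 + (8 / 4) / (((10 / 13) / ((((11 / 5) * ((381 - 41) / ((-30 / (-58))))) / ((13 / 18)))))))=11823926417 / 22400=527853.86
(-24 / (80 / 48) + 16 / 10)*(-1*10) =128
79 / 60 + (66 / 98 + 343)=1014271 / 2940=344.99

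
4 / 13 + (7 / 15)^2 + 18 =54187 / 2925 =18.53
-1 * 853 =-853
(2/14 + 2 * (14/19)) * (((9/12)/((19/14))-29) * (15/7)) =-3486225/35378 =-98.54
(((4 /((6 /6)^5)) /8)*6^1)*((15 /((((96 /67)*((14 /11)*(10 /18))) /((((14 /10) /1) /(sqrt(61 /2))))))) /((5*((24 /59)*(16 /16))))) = 391347*sqrt(122) /780800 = 5.54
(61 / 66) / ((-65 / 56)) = -1708 / 2145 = -0.80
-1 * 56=-56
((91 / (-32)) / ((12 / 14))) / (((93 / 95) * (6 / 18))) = -60515 / 5952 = -10.17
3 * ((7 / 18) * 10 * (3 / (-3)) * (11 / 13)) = -385 / 39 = -9.87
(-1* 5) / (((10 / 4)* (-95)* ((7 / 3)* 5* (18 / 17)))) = 17 / 9975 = 0.00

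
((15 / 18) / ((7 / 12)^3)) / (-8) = -180 / 343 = -0.52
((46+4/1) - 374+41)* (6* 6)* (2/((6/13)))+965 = -43183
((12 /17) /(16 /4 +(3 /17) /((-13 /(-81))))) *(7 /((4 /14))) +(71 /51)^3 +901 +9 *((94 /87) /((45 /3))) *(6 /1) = 403009032352 /442391085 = 910.98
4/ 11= 0.36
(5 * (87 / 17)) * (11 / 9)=1595 / 51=31.27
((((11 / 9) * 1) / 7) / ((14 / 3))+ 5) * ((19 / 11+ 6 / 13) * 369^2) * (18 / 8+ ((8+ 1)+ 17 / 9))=100521004497 / 5096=19725471.84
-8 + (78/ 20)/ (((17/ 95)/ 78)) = 28763/ 17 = 1691.94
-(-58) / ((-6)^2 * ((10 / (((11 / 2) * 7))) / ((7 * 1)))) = 15631 / 360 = 43.42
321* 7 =2247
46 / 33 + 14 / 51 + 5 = 1247 / 187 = 6.67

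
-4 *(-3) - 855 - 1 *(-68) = -775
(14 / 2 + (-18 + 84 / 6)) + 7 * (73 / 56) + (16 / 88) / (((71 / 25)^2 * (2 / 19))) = 5473747 / 443608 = 12.34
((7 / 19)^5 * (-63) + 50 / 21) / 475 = 101569289 / 24699087525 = 0.00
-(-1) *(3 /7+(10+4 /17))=1269 /119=10.66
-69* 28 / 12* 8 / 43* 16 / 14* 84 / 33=-41216 / 473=-87.14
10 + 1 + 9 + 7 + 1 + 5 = 33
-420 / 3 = -140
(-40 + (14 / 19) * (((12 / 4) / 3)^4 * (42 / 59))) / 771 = -44252 / 864291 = -0.05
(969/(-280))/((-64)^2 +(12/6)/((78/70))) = -37791/44747920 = -0.00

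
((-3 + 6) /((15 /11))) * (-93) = -1023 /5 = -204.60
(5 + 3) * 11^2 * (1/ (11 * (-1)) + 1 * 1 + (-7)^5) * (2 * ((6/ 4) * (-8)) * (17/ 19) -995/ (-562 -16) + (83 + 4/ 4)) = -5739202670212/ 5491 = -1045201724.68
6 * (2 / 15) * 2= 8 / 5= 1.60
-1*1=-1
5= 5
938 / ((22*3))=469 / 33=14.21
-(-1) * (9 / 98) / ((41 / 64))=288 / 2009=0.14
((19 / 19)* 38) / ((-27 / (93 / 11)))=-1178 / 99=-11.90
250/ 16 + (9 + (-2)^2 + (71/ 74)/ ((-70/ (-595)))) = 10887/ 296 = 36.78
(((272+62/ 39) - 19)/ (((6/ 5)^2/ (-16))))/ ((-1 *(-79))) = -992900/ 27729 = -35.81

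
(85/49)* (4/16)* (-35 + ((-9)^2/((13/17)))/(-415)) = -1616717/105742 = -15.29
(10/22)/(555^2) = 1/677655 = 0.00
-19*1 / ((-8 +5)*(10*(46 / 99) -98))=-627 / 9242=-0.07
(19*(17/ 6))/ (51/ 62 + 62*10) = 10013/ 115473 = 0.09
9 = 9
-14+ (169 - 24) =131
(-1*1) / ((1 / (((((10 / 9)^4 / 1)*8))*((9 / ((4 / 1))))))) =-20000 / 729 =-27.43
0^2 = 0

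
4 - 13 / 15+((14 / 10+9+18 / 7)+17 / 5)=2048 / 105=19.50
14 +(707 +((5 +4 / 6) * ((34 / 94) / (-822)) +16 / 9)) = 83771101 / 115902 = 722.78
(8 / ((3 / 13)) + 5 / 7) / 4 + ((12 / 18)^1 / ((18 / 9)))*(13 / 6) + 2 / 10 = 12307 / 1260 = 9.77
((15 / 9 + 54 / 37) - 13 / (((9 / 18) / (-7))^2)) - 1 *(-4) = -282037 / 111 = -2540.87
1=1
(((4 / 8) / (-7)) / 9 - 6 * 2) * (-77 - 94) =28747 / 14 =2053.36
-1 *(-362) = 362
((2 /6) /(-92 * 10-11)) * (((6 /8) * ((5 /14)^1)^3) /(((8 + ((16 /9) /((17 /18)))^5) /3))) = -177482125 /152984479966976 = -0.00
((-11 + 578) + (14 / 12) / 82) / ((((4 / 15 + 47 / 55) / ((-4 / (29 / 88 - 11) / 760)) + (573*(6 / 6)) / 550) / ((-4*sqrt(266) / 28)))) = -120555325*sqrt(266) / 3384650163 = -0.58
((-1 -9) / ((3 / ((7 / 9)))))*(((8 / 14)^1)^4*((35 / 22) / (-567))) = 6400 / 8251551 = 0.00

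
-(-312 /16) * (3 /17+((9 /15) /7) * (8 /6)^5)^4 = 5861572384680710893 /3596803228467933750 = 1.63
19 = 19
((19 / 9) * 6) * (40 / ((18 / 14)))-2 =10586 / 27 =392.07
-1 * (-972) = 972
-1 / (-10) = 1 / 10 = 0.10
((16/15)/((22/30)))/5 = 16/55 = 0.29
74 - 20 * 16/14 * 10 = -1082/7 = -154.57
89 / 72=1.24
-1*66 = -66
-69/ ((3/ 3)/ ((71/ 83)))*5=-295.12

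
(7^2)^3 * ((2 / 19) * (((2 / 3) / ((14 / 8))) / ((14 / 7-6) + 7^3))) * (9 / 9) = 268912 / 19323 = 13.92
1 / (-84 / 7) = -1 / 12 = -0.08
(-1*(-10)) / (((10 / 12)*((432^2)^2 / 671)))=671 / 2902376448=0.00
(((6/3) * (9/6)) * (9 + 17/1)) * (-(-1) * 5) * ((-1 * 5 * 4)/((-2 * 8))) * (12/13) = 450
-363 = -363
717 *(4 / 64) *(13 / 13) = 717 / 16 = 44.81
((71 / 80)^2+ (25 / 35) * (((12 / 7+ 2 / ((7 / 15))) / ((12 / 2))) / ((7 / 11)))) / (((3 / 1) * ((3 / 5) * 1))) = 1.06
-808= -808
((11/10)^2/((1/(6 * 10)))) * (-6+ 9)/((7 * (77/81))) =8019/245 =32.73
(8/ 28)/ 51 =2/ 357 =0.01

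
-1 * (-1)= 1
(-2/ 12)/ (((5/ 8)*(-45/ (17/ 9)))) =68/ 6075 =0.01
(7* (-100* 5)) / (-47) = 3500 / 47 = 74.47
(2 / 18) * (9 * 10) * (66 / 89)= 660 / 89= 7.42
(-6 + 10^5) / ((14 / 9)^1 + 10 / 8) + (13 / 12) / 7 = 302383169 / 8484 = 35641.58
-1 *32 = -32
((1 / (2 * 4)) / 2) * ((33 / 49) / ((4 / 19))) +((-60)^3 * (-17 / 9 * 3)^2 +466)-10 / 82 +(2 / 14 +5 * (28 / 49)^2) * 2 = -891742752981 / 128576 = -6935530.37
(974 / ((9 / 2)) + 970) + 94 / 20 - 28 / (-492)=4395533 / 3690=1191.20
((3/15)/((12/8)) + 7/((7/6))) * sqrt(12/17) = 184 * sqrt(51)/255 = 5.15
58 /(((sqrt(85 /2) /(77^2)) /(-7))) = -2407174 * sqrt(170) /85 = -369243.64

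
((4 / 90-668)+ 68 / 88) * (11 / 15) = -489.27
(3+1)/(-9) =-4/9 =-0.44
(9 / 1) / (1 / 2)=18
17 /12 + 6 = 89 /12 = 7.42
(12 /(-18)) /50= -1 /75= -0.01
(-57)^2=3249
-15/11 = -1.36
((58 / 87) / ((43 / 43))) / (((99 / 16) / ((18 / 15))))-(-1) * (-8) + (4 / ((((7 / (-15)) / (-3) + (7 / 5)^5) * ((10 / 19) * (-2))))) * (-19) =398793727 / 77040810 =5.18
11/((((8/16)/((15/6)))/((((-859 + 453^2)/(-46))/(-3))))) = 5619625/69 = 81443.84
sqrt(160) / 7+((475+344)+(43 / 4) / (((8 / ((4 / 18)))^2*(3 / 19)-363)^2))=4*sqrt(10) / 7+29661184879 / 36216324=820.81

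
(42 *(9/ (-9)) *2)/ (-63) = 4/ 3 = 1.33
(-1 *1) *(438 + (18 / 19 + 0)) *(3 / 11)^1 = -25020 / 209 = -119.71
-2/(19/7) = -14/19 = -0.74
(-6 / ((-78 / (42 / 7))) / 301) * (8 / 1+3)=66 / 3913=0.02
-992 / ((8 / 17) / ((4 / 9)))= -8432 / 9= -936.89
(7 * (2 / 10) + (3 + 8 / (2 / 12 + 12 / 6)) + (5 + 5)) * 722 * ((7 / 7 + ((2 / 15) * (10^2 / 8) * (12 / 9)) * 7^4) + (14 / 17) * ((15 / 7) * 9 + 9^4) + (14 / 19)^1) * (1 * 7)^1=3260451241936 / 3315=983544869.36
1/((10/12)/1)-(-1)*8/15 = 26/15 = 1.73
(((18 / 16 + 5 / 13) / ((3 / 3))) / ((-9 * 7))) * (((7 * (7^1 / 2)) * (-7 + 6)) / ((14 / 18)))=157 / 208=0.75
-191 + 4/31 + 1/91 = -538416/2821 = -190.86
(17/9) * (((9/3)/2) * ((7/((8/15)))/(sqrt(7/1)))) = 85 * sqrt(7)/16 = 14.06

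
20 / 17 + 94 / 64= 1439 / 544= 2.65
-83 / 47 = -1.77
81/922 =0.09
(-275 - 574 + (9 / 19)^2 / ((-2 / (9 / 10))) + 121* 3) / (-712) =3509649 / 5140640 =0.68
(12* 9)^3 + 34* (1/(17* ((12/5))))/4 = 30233093/24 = 1259712.21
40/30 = 4/3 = 1.33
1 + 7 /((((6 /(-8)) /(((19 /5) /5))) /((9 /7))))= -203 /25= -8.12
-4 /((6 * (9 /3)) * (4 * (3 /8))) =-4 /27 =-0.15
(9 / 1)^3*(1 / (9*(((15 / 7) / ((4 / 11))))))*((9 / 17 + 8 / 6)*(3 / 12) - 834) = -10712583 / 935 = -11457.31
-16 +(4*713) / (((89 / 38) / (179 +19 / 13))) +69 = 254311417 / 1157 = 219802.43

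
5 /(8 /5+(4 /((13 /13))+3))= 25 /43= 0.58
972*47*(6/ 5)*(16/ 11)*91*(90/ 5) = 7183717632/ 55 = 130613047.85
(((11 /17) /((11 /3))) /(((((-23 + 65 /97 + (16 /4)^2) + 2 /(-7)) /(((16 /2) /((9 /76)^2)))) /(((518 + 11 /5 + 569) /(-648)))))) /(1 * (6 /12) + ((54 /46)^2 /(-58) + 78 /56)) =2293645555402208 /167606583163695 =13.68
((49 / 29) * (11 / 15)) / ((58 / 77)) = 41503 / 25230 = 1.64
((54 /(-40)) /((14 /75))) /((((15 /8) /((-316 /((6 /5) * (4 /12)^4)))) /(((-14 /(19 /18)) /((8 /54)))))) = -139946130 /19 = -7365585.79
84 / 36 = 7 / 3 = 2.33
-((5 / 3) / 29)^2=-25 / 7569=-0.00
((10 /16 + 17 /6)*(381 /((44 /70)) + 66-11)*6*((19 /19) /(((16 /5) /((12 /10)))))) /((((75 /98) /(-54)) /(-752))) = 15013415907 /55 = 272971198.31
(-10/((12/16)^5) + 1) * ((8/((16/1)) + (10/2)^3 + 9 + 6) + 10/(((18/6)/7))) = -9827051/1458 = -6740.09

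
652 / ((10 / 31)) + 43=10321 / 5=2064.20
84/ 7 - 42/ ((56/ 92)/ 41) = -2817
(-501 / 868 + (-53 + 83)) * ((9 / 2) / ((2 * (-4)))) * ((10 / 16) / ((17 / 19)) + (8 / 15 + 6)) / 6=-376776867 / 18887680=-19.95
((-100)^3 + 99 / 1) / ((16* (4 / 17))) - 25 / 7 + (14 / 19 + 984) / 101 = -228333080581 / 859712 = -265592.52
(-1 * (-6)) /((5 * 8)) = 3 /20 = 0.15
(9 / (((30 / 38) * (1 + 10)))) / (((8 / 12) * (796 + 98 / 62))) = 5301 / 2719750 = 0.00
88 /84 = 22 /21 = 1.05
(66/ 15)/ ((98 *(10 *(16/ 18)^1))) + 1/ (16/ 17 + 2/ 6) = 201207/ 254800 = 0.79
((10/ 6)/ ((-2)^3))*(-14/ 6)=35/ 72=0.49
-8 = -8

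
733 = 733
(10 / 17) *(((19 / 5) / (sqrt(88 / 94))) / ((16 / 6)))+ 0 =57 *sqrt(517) / 1496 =0.87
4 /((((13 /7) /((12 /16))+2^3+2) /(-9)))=-378 /131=-2.89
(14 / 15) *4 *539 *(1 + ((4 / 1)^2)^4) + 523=1978176653 / 15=131878443.53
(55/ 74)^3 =166375/ 405224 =0.41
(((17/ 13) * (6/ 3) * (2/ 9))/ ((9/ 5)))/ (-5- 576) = -340/ 611793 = -0.00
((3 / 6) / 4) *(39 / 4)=39 / 32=1.22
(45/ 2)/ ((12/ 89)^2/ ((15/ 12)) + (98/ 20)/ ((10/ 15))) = 1188150/ 388897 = 3.06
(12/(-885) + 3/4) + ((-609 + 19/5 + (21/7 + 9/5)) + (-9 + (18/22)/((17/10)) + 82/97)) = -12999451477/21404020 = -607.34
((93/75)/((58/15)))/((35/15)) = 279/2030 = 0.14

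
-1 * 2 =-2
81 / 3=27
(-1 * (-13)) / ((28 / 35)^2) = 325 / 16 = 20.31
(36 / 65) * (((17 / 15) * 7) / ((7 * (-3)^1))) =-0.21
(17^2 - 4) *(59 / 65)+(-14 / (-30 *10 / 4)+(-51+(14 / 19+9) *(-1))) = 3670583 / 18525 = 198.14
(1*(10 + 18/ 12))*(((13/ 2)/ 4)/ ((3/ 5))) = 1495/ 48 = 31.15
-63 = -63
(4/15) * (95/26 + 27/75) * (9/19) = 15654/30875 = 0.51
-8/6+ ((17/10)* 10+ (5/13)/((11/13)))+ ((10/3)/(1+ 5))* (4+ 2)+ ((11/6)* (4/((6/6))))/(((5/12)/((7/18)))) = 13018/495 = 26.30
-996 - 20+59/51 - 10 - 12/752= -9826349/9588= -1024.86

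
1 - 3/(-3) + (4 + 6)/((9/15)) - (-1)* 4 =68/3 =22.67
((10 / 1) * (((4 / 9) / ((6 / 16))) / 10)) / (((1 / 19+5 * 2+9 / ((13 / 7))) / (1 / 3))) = 247 / 9315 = 0.03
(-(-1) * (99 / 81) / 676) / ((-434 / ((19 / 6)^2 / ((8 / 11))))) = -43681 / 760451328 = -0.00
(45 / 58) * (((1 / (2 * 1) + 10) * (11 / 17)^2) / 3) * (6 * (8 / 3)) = 152460 / 8381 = 18.19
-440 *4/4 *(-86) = 37840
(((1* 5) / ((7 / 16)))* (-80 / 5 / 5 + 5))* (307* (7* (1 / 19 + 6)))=5083920 / 19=267574.74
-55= -55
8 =8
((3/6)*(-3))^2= 2.25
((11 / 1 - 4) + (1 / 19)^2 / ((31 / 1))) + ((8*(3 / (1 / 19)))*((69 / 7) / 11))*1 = 358145650 / 861707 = 415.62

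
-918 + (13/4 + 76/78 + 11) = -140833/156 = -902.78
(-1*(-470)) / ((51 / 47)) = 22090 / 51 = 433.14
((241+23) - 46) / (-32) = -109 / 16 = -6.81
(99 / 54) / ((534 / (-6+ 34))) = 77 / 801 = 0.10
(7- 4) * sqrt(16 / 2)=8.49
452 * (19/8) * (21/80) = 45087/160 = 281.79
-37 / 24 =-1.54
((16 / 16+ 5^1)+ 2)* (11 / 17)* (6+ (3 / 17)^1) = 31.97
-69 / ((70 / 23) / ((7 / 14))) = -1587 / 140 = -11.34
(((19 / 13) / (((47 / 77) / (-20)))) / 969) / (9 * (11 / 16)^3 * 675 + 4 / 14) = -44154880 / 1763992020687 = -0.00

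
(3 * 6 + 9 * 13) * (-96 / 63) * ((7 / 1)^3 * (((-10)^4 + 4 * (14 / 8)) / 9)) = -78454880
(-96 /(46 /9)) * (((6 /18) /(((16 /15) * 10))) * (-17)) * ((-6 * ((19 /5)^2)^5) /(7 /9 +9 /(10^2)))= -43314523.98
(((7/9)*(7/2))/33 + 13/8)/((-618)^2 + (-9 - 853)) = 4057/905403312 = 0.00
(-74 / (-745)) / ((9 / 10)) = 148 / 1341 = 0.11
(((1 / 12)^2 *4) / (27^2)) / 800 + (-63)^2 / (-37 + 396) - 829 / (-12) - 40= 302539082759 / 7537276800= 40.14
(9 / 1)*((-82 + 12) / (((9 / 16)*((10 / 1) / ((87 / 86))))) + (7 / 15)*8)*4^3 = -1096704 / 215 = -5100.95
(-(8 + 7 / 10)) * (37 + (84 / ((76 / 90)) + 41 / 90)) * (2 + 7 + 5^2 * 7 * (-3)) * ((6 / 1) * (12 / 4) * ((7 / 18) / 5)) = 2043886621 / 2375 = 860583.84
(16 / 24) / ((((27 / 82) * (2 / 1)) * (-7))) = -82 / 567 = -0.14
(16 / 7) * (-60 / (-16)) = 60 / 7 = 8.57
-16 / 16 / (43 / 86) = -2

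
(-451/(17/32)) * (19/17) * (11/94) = -1508144/13583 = -111.03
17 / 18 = 0.94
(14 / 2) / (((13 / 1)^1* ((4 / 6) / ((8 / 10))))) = 42 / 65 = 0.65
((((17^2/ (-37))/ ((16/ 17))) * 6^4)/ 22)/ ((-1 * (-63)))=-44217/ 5698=-7.76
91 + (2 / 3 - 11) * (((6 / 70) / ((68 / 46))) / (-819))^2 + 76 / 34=29520303387101 / 316621550700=93.24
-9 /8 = -1.12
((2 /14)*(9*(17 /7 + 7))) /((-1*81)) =-22 /147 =-0.15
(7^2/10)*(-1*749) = -36701/10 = -3670.10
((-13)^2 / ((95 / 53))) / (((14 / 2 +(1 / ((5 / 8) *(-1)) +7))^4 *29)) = 1119625 / 8141761136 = 0.00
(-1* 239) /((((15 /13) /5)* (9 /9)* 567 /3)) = -3107 /567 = -5.48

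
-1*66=-66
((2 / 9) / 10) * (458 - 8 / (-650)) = 49618 / 4875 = 10.18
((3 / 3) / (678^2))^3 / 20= 1 / 1942710819394510080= 0.00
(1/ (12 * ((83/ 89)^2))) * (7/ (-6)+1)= -7921/ 496008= -0.02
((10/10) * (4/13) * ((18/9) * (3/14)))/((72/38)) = 0.07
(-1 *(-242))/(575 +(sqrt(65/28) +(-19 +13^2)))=982520/2943487 - 484 *sqrt(455)/14717435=0.33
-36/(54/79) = -158/3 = -52.67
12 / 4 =3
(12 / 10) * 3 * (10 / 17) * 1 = 36 / 17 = 2.12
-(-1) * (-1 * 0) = 0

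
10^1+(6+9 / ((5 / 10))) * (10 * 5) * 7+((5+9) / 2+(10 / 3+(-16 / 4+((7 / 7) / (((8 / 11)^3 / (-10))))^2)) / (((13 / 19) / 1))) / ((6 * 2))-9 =8483.81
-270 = -270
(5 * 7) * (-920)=-32200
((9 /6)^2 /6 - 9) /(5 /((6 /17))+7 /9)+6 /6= 455 /1076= 0.42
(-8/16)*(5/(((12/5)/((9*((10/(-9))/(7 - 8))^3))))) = -3125/243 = -12.86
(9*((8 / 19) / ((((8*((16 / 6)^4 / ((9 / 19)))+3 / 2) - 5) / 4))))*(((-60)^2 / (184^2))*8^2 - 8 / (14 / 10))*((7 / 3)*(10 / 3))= 1884902400 / 12464054131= 0.15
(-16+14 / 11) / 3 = -54 / 11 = -4.91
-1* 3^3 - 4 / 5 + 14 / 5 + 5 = -20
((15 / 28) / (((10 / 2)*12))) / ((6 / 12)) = 1 / 56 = 0.02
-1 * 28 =-28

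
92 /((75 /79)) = 7268 /75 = 96.91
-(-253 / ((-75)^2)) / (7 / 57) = 0.37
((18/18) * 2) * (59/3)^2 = 6962/9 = 773.56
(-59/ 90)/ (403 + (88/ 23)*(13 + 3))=-1357/ 960930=-0.00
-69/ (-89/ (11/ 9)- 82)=759/ 1703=0.45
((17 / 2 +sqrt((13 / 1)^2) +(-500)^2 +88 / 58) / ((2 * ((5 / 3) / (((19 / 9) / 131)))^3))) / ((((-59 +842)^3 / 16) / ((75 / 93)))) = 2566829852 / 845008222987502811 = 0.00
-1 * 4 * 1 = -4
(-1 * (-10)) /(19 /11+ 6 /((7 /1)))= 770 /199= 3.87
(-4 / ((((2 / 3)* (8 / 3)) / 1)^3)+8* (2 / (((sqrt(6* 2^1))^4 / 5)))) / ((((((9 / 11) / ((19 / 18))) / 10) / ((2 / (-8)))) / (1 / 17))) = 1505845 / 50761728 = 0.03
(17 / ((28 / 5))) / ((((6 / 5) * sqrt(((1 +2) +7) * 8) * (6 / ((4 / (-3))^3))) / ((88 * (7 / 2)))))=-3740 * sqrt(5) / 243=-34.42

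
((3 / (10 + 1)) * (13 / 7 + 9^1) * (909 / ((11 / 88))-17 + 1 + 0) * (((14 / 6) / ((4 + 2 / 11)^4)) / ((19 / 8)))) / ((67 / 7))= 135208304 / 18749347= 7.21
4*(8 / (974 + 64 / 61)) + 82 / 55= 2492278 / 1635645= 1.52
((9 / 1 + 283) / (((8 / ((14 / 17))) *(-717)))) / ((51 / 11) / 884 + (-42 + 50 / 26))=292292 / 279384069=0.00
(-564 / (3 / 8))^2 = 2262016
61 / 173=0.35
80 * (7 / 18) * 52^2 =757120 / 9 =84124.44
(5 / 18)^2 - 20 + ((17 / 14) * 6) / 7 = -18.88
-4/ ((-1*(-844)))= -1/ 211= -0.00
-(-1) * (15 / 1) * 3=45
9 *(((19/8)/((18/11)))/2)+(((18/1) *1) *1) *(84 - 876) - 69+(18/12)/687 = -104925723/7328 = -14318.47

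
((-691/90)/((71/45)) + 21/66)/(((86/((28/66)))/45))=-372960/369413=-1.01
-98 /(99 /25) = -24.75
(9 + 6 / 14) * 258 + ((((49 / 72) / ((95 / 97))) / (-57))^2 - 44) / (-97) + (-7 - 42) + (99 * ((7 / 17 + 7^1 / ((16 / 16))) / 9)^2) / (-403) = 2383.86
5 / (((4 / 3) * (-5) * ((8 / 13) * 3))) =-13 / 32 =-0.41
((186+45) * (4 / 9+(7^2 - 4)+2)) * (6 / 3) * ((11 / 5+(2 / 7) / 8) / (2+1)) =1470161 / 90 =16335.12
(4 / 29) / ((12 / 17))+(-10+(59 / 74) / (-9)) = -191077 / 19314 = -9.89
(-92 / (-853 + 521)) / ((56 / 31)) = 0.15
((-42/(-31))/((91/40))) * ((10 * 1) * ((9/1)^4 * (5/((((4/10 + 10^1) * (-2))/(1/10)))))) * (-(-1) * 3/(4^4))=-7381125/670592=-11.01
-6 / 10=-3 / 5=-0.60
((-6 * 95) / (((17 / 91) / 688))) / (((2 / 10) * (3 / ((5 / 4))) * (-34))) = 128628.03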